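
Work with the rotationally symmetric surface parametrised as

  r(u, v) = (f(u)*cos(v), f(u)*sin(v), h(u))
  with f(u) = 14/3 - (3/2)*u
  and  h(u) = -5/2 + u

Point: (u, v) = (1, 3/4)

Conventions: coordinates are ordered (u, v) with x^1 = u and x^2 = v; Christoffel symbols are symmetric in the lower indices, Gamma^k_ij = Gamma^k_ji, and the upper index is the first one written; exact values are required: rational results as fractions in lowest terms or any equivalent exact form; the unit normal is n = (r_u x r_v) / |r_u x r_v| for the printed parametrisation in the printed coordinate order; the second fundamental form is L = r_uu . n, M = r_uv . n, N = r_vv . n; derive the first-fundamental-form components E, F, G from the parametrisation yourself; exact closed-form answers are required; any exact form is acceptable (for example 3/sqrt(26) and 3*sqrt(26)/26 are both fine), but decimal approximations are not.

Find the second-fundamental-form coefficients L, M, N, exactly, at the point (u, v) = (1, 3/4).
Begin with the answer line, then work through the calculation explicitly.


Answer: L = 0, M = 0, N = 19*sqrt(13)/39

f = 19/6, f' = -3/2, f'' = 0, h' = 1, h'' = 0
E = 13/4, F = 0, G = 361/36; answer radicand W^2 = 13/4
unnormalised second-form numerators: l = 0, m = 0, n = 19/6; L = l/sqrt(13/4), and similarly M = m/sqrt(W^2), N = n/sqrt(W^2)


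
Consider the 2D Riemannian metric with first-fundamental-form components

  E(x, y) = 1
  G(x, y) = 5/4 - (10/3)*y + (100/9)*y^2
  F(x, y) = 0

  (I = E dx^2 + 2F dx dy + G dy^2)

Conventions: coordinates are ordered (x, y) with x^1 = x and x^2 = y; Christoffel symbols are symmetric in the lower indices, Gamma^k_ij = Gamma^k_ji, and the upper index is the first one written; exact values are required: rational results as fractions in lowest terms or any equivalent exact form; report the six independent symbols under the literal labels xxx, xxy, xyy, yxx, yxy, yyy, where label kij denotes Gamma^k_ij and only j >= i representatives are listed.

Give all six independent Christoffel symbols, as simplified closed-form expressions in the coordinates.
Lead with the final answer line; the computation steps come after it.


Answer: Gamma_xxx = 0, Gamma_xxy = 0, Gamma_xyy = 0, Gamma_yxx = 0, Gamma_yxy = 0, Gamma_yyy = (80*y - 12)/(80*y^2 - 24*y + 9)

E = 1; F = 0; G = 5/4 - (10/3)*y + (100/9)*y^2
Gamma^k_ij = (1/2) g^{kl} (d_i g_jl + d_j g_il - d_l g_ij), with g^inv = (1/(EG-F^2)) [[G, -F], [-F, E]]
first partials: E_x = 0, E_y = 0, F_x = 0, F_y = 0, G_x = 0, G_y = -10/3 + (200/9)*y
D = EG - F^2 = 5/4 - (10/3)*y + (100/9)*y^2
expanded: Gamma^x_xx = (G E_x - 2F F_x + F E_y)/(2D), Gamma^x_xy = (G E_y - F G_x)/(2D), Gamma^x_yy = (2G F_y - G G_x - F G_y)/(2D), Gamma^y_xx = (2E F_x - E E_y - F E_x)/(2D), Gamma^y_xy = (E G_x - F E_y)/(2D), Gamma^y_yy = (E G_y - 2F F_y + F G_x)/(2D); substitute and cancel common factors


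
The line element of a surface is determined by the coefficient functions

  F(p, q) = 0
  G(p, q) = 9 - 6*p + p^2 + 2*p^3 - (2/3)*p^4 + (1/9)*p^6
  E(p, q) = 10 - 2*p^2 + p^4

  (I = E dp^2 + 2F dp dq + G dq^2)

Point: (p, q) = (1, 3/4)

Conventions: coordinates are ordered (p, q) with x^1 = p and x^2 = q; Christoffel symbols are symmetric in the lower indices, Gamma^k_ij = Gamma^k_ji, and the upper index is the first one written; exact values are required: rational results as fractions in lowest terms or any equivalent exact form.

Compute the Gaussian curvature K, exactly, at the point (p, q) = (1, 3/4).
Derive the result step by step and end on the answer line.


E = 9, F = 0, G = 49/9, EG - F^2 = 49 at the point
E_p = 0, E_q = 0, F_p = 0, F_q = 0, G_p = 0, G_q = 0
E_qq = 0, F_pq = 0, G_pp = 28/3
Using the Brioschi determinant formula for K from the metric derivatives:
M1 = [[-E_qq/2 + F_pq - G_pp/2, E_p/2, F_p - E_q/2], [F_q - G_p/2, E, F], [G_q/2, F, G]] = [[-14/3, 0, 0], [0, 9, 0], [0, 0, 49/9]]; det M1 = -686/3
M2 = [[0, E_q/2, G_p/2], [E_q/2, E, F], [G_p/2, F, G]] = [[0, 0, 0], [0, 9, 0], [0, 0, 49/9]]; det M2 = 0
det M1 - det M2 = -686/3; K = -686/3 / (49)^2 = -2/21

Answer: K = -2/21


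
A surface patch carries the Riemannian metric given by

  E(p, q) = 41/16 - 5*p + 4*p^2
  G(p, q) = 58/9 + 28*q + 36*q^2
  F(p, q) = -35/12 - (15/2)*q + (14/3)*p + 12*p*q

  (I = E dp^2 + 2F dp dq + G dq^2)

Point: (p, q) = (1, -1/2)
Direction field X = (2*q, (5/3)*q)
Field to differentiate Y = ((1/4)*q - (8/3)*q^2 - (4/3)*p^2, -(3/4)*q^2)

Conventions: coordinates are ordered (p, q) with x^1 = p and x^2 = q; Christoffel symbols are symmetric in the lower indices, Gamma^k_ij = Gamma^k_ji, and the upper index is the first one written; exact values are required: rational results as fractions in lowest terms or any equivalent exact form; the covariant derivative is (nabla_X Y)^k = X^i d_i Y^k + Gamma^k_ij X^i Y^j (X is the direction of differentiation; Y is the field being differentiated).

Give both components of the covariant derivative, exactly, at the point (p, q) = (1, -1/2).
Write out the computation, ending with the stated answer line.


E = 25/16, F = -1/2, G = 13/9 at the point
E_p = 3, E_q = 0, F_p = -4/3, F_q = 9/2, G_p = 0, G_q = -8
EG - F^2 = 289/144;  g^inv = (144/289) * [[13/9, 1/2], [1/2, 25/16]]
first-kind symbols [ij,l] = (1/2)(d_i g_jl + d_j g_il - d_l g_ij): [pp,p] = E_p/2 = 3/2, [pp,q] = F_p - E_q/2 = -4/3, [pq,p] = E_q/2 = 0, [pq,q] = G_p/2 = 0, [qq,p] = F_q - G_p/2 = 9/2, [qq,q] = G_q/2 = -4
Gamma^p_ij = (G*[ij,p] - F*[ij,q])/(EG - F^2), Gamma^q_ij = (E*[ij,q] - F*[ij,p])/(EG - F^2)
Gamma_ppp = 216/289, Gamma_ppq = 0, Gamma_pqq = 648/289, Gamma_qpp = -192/289, Gamma_qpq = 0, Gamma_qqq = -576/289
X = (-1, -5/6), Y = (-17/8, -3/16) at the point

Answer: (nabla_X Y)^p = 45251/20808, (nabla_X Y)^q = -5429/2312


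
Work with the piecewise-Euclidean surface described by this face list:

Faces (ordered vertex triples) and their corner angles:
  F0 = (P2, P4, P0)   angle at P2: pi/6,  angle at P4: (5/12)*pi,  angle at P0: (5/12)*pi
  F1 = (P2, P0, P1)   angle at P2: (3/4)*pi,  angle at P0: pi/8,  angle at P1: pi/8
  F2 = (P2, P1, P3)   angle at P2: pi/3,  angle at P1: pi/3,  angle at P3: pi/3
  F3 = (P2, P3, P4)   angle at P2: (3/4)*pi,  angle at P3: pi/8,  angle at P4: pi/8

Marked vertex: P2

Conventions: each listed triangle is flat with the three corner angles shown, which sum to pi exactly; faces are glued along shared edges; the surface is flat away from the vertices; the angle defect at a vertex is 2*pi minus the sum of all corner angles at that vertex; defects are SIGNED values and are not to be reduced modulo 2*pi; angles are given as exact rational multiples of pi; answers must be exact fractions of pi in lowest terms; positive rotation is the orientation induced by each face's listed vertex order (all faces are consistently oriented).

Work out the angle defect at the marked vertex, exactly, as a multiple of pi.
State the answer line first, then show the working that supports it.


Answer: defect(P2) = 0

Sum of corner angles at P2: 2*pi
defect = 2*pi - 2*pi


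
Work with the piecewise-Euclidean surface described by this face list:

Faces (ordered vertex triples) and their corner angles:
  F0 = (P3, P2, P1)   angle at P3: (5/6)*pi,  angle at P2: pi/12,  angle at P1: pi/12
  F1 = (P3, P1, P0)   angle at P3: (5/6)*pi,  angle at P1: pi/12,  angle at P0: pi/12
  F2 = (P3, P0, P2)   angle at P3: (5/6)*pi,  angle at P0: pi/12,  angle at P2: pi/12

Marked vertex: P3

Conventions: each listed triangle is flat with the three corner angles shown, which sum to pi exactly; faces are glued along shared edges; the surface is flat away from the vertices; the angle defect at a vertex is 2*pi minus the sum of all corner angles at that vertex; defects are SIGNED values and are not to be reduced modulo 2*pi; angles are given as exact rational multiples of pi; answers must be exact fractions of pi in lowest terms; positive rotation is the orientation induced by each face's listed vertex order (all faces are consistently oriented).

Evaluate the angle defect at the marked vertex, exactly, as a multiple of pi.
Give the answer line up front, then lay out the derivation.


Answer: defect(P3) = -pi/2

Sum of corner angles at P3: (5/2)*pi
defect = 2*pi - (5/2)*pi


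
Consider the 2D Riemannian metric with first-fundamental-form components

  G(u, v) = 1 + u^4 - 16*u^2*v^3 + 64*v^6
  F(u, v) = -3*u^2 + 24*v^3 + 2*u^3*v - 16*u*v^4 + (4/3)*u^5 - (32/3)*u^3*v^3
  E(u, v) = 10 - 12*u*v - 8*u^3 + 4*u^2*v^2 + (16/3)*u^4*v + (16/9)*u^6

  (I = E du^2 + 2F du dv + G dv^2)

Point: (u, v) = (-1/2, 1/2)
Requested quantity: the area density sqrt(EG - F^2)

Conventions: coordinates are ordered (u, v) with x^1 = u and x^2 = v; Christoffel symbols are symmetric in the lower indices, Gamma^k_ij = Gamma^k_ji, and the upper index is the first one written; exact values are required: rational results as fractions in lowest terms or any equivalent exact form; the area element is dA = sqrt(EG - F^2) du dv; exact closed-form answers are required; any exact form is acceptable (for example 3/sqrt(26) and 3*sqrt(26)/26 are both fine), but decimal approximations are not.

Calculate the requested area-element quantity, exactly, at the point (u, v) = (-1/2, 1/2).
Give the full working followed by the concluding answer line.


E = 130/9, F = 11/4, G = 25/16; EG - F^2 = 2161/144

Answer: sqrt(EG - F^2) = sqrt(2161)/12


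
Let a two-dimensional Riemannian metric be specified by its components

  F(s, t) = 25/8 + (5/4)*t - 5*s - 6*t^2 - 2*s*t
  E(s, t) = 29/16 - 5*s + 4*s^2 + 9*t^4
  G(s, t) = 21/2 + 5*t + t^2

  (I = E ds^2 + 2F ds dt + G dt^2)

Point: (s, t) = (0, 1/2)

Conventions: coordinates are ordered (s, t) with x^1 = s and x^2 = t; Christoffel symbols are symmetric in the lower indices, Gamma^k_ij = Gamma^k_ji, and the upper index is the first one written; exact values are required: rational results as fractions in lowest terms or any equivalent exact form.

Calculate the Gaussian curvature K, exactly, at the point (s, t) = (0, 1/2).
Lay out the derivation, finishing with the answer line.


E = 19/8, F = 9/4, G = 53/4, EG - F^2 = 845/32 at the point
E_s = -5, E_t = 9/2, F_s = -6, F_t = -19/4, G_s = 0, G_t = 6
E_tt = 27, F_st = -2, G_ss = 0
By Brioschi, K is (det M1 - det M2) divided by (EG - F^2) squared.
M1 = [[-E_tt/2 + F_st - G_ss/2, E_s/2, F_s - E_t/2], [F_t - G_s/2, E, F], [G_t/2, F, G]] = [[-31/2, -5/2, -33/4], [-19/4, 19/8, 9/4], [3, 9/4, 53/4]]; det M1 = -6985/16
M2 = [[0, E_t/2, G_s/2], [E_t/2, E, F], [G_s/2, F, G]] = [[0, 9/4, 0], [9/4, 19/8, 9/4], [0, 9/4, 53/4]]; det M2 = -4293/64
det M1 - det M2 = -23647/64; K = -23647/64 / (845/32)^2 = -29104/54925

Answer: K = -29104/54925


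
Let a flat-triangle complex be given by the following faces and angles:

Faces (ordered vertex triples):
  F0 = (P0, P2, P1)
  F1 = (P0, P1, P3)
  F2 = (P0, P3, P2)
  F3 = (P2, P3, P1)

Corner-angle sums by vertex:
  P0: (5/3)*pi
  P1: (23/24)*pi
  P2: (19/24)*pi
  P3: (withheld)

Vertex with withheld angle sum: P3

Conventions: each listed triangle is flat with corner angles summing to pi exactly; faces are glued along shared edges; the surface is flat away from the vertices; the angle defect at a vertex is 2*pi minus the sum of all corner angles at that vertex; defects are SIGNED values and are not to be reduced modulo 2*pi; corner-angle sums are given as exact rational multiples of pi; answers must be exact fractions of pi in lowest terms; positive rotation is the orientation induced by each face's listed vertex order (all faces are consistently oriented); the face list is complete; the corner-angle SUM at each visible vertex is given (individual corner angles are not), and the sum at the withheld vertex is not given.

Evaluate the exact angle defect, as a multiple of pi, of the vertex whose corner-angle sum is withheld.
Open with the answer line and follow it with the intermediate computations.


Answer: defect(P3) = (17/12)*pi

V = 4, E = 6, F = 4; chi = V - E + F = 2
Gauss-Bonnet: total defect = 2*pi*chi = 4*pi; visible defects sum to (31/12)*pi


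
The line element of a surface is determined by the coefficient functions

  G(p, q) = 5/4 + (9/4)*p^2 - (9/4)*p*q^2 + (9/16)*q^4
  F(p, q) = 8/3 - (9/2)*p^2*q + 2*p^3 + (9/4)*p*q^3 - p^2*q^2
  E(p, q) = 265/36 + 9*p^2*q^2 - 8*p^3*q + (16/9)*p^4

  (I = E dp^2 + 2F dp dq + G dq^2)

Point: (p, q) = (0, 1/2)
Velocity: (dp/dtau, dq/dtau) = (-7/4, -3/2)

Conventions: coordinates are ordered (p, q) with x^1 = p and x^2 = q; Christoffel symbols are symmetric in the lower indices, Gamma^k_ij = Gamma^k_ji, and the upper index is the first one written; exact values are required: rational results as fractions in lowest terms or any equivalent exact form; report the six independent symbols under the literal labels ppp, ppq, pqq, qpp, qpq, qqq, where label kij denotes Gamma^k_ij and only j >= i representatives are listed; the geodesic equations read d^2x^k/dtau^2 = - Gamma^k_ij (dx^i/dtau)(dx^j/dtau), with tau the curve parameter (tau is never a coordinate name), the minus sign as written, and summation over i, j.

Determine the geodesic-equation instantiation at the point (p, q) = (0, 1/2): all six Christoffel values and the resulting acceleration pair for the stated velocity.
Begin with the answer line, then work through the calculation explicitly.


Answer: Gamma_ppp = -6912/21649, Gamma_ppq = 6912/21649, Gamma_pqq = -999/173192, Gamma_qpp = 19080/21649, Gamma_qpq = -19080/21649, Gamma_qqq = 2628/21649; accelerations (d^2p/dtau^2, d^2q/dtau^2) = (-474849/692768, 71649/43298)

E = 265/36, F = 8/3, G = 329/256 at the point
E_p = 0, E_q = 0, F_p = 9/32, F_q = 0, G_p = -9/16, G_q = 9/32
EG - F^2 = 21649/9216;  g^inv = (9216/21649) * [[329/256, -8/3], [-8/3, 265/36]]
first-kind symbols [ij,l] = (1/2)(d_i g_jl + d_j g_il - d_l g_ij): [pp,p] = E_p/2 = 0, [pp,q] = F_p - E_q/2 = 9/32, [pq,p] = E_q/2 = 0, [pq,q] = G_p/2 = -9/32, [qq,p] = F_q - G_p/2 = 9/32, [qq,q] = G_q/2 = 9/64
Gamma^p_ij = (G*[ij,p] - F*[ij,q])/(EG - F^2), Gamma^q_ij = (E*[ij,q] - F*[ij,p])/(EG - F^2)
Gamma_ppp = -6912/21649, Gamma_ppq = 6912/21649, Gamma_pqq = -999/173192, Gamma_qpp = 19080/21649, Gamma_qpq = -19080/21649, Gamma_qqq = 2628/21649
d^2p/dtau^2 = -(Gamma_ppp*(-7/4)^2 + 2*Gamma_ppq*(-7/4)*(-3/2) + Gamma_pqq*(-3/2)^2) = -474849/692768
d^2q/dtau^2 = -(Gamma_qpp*(-7/4)^2 + 2*Gamma_qpq*(-7/4)*(-3/2) + Gamma_qqq*(-3/2)^2) = 71649/43298


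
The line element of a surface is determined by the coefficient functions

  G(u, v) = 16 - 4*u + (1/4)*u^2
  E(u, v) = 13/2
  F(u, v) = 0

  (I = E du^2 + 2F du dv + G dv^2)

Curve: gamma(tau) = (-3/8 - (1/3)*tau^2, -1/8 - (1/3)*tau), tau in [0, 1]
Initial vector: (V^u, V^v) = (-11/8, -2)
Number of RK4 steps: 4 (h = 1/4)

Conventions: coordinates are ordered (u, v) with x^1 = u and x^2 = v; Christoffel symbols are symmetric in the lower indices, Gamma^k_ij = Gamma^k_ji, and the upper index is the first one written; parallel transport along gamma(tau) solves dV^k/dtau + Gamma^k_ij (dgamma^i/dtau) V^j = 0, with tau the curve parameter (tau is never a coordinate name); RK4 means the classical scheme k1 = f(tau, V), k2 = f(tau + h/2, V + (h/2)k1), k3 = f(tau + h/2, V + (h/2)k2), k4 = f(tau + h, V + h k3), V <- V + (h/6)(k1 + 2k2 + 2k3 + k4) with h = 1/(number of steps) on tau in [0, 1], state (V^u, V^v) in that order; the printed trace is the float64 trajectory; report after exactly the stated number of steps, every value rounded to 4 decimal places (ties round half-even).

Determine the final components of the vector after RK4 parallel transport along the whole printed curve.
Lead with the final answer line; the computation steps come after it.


Answer: V^u = -1.5867, V^v = -1.8667

gamma'(tau) = (-(2/3)*tau, -1/3); f(tau, V)^k = -Gamma^k_ij(gamma(tau)) gamma'^i(tau) V^j; h = 1/4; intermediate values shown to 6 dp
curve data and Christoffel symbols at the stage parameters:
  tau = 0.000000: gamma = (-0.375000, -0.125000), gamma' = (0.000000, -0.333333); Gamma_uuu = 0.000000, Gamma_uuv = 0.000000, Gamma_uvv = 0.322115, Gamma_vuu = 0.000000, Gamma_vuv = -0.119403, Gamma_vvv = 0.000000
  tau = 0.125000: gamma = (-0.380208, -0.166667), gamma' = (-0.083333, -0.333333); Gamma_uuu = 0.000000, Gamma_uuv = 0.000000, Gamma_uvv = 0.322316, Gamma_vuu = 0.000000, Gamma_vuv = -0.119329, Gamma_vvv = 0.000000
  tau = 0.250000: gamma = (-0.395833, -0.208333), gamma' = (-0.166667, -0.333333); Gamma_uuu = 0.000000, Gamma_uuv = 0.000000, Gamma_uvv = 0.322917, Gamma_vuu = 0.000000, Gamma_vuv = -0.119107, Gamma_vvv = 0.000000
  tau = 0.375000: gamma = (-0.421875, -0.250000), gamma' = (-0.250000, -0.333333); Gamma_uuu = 0.000000, Gamma_uuv = 0.000000, Gamma_uvv = 0.323918, Gamma_vuu = 0.000000, Gamma_vuv = -0.118738, Gamma_vvv = 0.000000
  tau = 0.500000: gamma = (-0.458333, -0.291667), gamma' = (-0.333333, -0.333333); Gamma_uuu = 0.000000, Gamma_uuv = 0.000000, Gamma_uvv = 0.325321, Gamma_vuu = 0.000000, Gamma_vuv = -0.118227, Gamma_vvv = 0.000000
  tau = 0.625000: gamma = (-0.505208, -0.333333), gamma' = (-0.416667, -0.333333); Gamma_uuu = 0.000000, Gamma_uuv = 0.000000, Gamma_uvv = 0.327123, Gamma_vuu = 0.000000, Gamma_vuv = -0.117575, Gamma_vvv = 0.000000
  tau = 0.750000: gamma = (-0.562500, -0.375000), gamma' = (-0.500000, -0.333333); Gamma_uuu = 0.000000, Gamma_uuv = 0.000000, Gamma_uvv = 0.329327, Gamma_vuu = 0.000000, Gamma_vuv = -0.116788, Gamma_vvv = 0.000000
  tau = 0.875000: gamma = (-0.630208, -0.416667), gamma' = (-0.583333, -0.333333); Gamma_uuu = 0.000000, Gamma_uuv = 0.000000, Gamma_uvv = 0.331931, Gamma_vuu = 0.000000, Gamma_vuv = -0.115872, Gamma_vvv = 0.000000
  tau = 1.000000: gamma = (-0.708333, -0.458333), gamma' = (-0.666667, -0.333333); Gamma_uuu = 0.000000, Gamma_uuv = 0.000000, Gamma_uvv = 0.334936, Gamma_vuu = 0.000000, Gamma_vuv = -0.114833, Gamma_vvv = 0.000000
step 0: V^u = -1.3750, V^v = -2.0000
step 1: k1 = (-0.214744, 0.054726), k2 = (-0.214142, 0.075580), k3 = (-0.213862, 0.075551), k4 = (-0.213245, 0.096041); V <- V + (h/6)(k1 + 2k2 + 2k3 + k4): V^u = -1.4285, V^v = -1.9811
step 2: k1 = (-0.213246, 0.096042), k2 = (-0.212611, 0.116047), k3 = (-0.212341, 0.115969), k4 = (-0.211689, 0.135319); V <- V + (h/6)(k1 + 2k2 + 2k3 + k4): V^u = -1.4816, V^v = -1.9521
step 3: k1 = (-0.211691, 0.135321), k2 = (-0.211020, 0.153910), k3 = (-0.210767, 0.153793), k4 = (-0.210078, 0.171479); V <- V + (h/6)(k1 + 2k2 + 2k3 + k4): V^u = -1.5343, V^v = -1.9137
step 4: k1 = (-0.210080, 0.171481), k2 = (-0.209370, 0.188180), k3 = (-0.209139, 0.188036), k4 = (-0.208410, 0.203638); V <- V + (h/6)(k1 + 2k2 + 2k3 + k4): V^u = -1.5867, V^v = -1.8667


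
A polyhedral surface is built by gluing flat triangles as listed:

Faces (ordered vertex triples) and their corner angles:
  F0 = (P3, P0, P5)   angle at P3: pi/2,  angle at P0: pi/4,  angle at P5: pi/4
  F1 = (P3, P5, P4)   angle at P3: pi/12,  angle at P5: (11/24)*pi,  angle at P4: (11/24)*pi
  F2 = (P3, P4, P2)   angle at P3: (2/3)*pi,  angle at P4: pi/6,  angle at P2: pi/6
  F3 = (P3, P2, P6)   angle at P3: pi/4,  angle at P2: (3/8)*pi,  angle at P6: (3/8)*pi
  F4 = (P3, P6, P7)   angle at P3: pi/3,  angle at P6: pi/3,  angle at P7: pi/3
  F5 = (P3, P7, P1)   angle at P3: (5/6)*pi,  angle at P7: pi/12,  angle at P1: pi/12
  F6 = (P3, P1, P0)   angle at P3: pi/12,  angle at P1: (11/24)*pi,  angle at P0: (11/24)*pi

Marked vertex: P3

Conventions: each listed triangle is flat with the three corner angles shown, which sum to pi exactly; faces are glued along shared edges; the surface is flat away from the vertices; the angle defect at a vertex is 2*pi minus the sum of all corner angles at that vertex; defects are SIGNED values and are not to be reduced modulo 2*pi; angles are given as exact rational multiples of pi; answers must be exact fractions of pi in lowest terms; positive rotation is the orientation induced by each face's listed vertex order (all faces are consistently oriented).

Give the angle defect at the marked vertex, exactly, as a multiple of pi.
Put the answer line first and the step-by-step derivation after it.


Answer: defect(P3) = (-3/4)*pi

Sum of corner angles at P3: (11/4)*pi
defect = 2*pi - (11/4)*pi


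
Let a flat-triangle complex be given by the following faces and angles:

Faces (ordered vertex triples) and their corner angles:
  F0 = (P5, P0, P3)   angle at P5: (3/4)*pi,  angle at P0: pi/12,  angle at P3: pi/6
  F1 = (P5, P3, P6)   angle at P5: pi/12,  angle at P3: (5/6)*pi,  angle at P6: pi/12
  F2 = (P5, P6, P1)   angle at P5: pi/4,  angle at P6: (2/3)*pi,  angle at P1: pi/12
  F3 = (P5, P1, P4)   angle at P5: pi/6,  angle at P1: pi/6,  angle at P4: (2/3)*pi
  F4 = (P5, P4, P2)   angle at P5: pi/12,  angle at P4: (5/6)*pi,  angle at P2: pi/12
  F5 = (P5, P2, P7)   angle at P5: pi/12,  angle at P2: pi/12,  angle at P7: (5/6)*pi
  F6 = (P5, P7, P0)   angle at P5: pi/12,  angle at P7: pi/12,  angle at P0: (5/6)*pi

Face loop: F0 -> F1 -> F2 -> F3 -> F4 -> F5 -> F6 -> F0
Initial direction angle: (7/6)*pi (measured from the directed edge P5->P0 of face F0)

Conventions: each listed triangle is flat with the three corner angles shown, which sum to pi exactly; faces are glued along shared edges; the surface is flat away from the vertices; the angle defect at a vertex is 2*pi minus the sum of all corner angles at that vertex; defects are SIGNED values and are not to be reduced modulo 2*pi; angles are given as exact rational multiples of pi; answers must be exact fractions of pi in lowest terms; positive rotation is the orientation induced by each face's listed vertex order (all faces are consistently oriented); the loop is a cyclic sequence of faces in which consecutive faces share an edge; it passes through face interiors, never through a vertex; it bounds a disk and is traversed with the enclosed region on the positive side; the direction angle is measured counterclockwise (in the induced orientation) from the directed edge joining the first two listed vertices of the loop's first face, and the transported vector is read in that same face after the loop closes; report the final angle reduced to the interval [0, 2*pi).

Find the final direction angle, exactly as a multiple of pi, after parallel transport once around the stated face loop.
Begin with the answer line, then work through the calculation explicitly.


Answer: final direction angle = (5/3)*pi

enclosed vertex P5: corner angles sum to (3/2)*pi, defect = 2*pi - (3/2)*pi = pi/2
transport around the loop rotates by the sum of enclosed defects; add to the initial angle mod 2*pi
final angle = (7/6)*pi + pi/2 = (5/3)*pi (mod 2*pi)


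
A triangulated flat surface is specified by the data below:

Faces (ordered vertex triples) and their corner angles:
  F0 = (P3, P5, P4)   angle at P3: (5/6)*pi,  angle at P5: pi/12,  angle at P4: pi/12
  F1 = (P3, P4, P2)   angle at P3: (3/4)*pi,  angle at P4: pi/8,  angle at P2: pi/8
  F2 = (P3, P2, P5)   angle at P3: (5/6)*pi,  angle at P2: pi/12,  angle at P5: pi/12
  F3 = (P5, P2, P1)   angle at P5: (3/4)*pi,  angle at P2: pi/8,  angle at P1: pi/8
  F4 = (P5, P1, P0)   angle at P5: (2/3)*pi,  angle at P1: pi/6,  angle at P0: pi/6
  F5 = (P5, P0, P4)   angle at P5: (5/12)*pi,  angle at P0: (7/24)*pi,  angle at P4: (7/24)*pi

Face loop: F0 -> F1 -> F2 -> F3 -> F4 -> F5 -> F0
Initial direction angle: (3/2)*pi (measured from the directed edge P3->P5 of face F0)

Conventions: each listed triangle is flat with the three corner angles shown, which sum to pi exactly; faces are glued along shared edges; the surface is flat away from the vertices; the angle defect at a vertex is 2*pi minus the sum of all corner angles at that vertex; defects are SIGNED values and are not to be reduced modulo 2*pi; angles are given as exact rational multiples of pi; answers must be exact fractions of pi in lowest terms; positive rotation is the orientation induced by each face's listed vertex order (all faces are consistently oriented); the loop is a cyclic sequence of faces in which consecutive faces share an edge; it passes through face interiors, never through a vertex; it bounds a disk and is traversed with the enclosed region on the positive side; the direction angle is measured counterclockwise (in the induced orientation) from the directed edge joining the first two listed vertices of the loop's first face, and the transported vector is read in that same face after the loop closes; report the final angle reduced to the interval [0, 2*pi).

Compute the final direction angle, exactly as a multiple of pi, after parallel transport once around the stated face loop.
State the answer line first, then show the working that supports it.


Answer: final direction angle = (13/12)*pi

enclosed vertex P3: corner angles sum to (29/12)*pi, defect = 2*pi - (29/12)*pi = (-5/12)*pi
enclosed vertex P5: corner angles sum to 2*pi, defect = 2*pi - 2*pi = 0
final direction = starting direction + enclosed defect total, reduced mod 2*pi (induced orientation)
final angle = (3/2)*pi - (5/12)*pi = (13/12)*pi (mod 2*pi)


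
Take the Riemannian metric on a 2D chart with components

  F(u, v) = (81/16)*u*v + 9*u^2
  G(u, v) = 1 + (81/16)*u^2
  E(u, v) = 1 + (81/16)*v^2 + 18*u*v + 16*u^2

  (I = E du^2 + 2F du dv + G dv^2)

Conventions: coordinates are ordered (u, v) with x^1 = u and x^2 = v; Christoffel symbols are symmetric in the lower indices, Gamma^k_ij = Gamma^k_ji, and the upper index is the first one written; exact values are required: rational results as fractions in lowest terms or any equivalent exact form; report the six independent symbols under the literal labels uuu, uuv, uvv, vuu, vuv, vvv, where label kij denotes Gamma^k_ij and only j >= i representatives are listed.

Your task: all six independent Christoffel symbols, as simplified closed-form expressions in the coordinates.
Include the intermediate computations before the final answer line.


E = 1 + (81/16)*v^2 + 18*u*v + 16*u^2; F = (81/16)*u*v + 9*u^2; G = 1 + (81/16)*u^2
Gamma^k_ij = (1/2) g^{kl} (d_i g_jl + d_j g_il - d_l g_ij), with g^inv = (1/(EG-F^2)) [[G, -F], [-F, E]]
first partials: E_u = 18*v + 32*u, E_v = (81/8)*v + 18*u, F_u = (81/16)*v + 18*u, F_v = (81/16)*u, G_u = (81/8)*u, G_v = 0
D = EG - F^2 = 1 + (81/16)*v^2 + 18*u*v + (337/16)*u^2
expanded: Gamma^u_uu = (G E_u - 2F F_u + F E_v)/(2D), Gamma^u_uv = (G E_v - F G_u)/(2D), Gamma^u_vv = (2G F_v - G G_u - F G_v)/(2D), Gamma^v_uu = (2E F_u - E E_v - F E_u)/(2D), Gamma^v_uv = (E G_u - F E_v)/(2D), Gamma^v_vv = (E G_v - 2F F_v + F G_u)/(2D); substitute and cancel common factors

Answer: Gamma_uuu = (256*u + 144*v)/(337*u^2 + 288*u*v + 81*v^2 + 16), Gamma_uuv = (144*u + 81*v)/(337*u^2 + 288*u*v + 81*v^2 + 16), Gamma_uvv = 0, Gamma_vuu = 144*u/(337*u^2 + 288*u*v + 81*v^2 + 16), Gamma_vuv = 81*u/(337*u^2 + 288*u*v + 81*v^2 + 16), Gamma_vvv = 0


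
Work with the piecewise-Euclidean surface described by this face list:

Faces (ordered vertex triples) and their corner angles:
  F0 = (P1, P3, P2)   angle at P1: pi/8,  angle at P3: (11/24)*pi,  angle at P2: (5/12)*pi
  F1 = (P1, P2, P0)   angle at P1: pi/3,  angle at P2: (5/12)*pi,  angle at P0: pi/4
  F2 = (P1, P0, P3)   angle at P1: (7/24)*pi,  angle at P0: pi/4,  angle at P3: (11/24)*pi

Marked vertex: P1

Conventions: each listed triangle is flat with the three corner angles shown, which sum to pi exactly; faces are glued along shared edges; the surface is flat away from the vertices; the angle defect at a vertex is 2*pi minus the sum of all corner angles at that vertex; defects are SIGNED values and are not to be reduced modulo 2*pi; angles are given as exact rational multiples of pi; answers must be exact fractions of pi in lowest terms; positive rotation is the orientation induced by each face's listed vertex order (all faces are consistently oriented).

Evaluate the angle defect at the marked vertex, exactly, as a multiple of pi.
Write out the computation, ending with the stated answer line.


Sum of corner angles at P1: (3/4)*pi
defect = 2*pi - (3/4)*pi

Answer: defect(P1) = (5/4)*pi


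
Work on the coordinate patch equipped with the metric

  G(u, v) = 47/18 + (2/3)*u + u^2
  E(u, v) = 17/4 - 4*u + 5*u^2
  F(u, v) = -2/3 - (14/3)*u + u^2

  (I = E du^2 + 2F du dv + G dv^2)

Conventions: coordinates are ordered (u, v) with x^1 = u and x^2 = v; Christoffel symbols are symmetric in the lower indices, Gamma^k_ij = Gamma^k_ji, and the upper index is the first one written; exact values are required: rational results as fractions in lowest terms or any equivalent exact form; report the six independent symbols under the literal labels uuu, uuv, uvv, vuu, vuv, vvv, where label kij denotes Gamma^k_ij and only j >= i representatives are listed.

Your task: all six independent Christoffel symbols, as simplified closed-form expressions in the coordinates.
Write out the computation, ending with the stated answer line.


E = 17/4 - 4*u + 5*u^2; F = -2/3 - (14/3)*u + u^2; G = 47/18 + (2/3)*u + u^2
Gamma^k_ij = (1/2) g^{kl} (d_i g_jl + d_j g_il - d_l g_ij), with g^inv = (1/(EG-F^2)) [[G, -F], [-F, E]]
first partials: E_u = -4 + 10*u, E_v = 0, F_u = -14/3 + 2*u, F_v = 0, G_u = 2/3 + 2*u, G_v = 0
D = EG - F^2 = 767/72 - (83/6)*u - (209/36)*u^2 + (26/3)*u^3 + 4*u^4
expanded: Gamma^u_uu = (G E_u - 2F F_u + F E_v)/(2D), Gamma^u_uv = (G E_v - F G_u)/(2D), Gamma^u_vv = (2G F_v - G G_u - F G_v)/(2D), Gamma^v_uu = (2E F_u - E E_v - F E_u)/(2D), Gamma^v_uv = (E G_u - F E_v)/(2D), Gamma^v_vv = (E G_v - 2F F_v + F G_u)/(2D); substitute and cancel common factors

Answer: Gamma_uuu = (216*u^3 + 1104*u^2 - 628*u - 600)/(288*u^4 + 624*u^3 - 418*u^2 - 996*u + 767), Gamma_uuv = (-72*u^3 + 312*u^2 + 160*u + 16)/(288*u^4 + 624*u^3 - 418*u^2 - 996*u + 767), Gamma_uvv = (-216*u^3 - 216*u^2 - 612*u - 188)/(864*u^4 + 1872*u^3 - 1254*u^2 - 2988*u + 2301), Gamma_vuu = (360*u^3 - 432*u^2 + 1524*u - 1524)/(288*u^4 + 624*u^3 - 418*u^2 - 996*u + 767), Gamma_vuv = (360*u^3 - 168*u^2 + 210*u + 102)/(288*u^4 + 624*u^3 - 418*u^2 - 996*u + 767), Gamma_vvv = (72*u^3 - 312*u^2 - 160*u - 16)/(288*u^4 + 624*u^3 - 418*u^2 - 996*u + 767)


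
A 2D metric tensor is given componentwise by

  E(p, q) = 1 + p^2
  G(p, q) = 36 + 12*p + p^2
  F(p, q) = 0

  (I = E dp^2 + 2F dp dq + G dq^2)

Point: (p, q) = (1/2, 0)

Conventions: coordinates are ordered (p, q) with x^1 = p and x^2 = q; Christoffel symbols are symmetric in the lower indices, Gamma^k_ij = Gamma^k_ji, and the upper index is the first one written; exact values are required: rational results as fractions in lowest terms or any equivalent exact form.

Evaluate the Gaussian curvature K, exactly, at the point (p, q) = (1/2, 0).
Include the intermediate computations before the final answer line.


E = 5/4, F = 0, G = 169/4, EG - F^2 = 845/16 at the point
E_p = 1, E_q = 0, F_p = 0, F_q = 0, G_p = 13, G_q = 0
E_qq = 0, F_pq = 0, G_pp = 2
K follows from Brioschi's formula, (det M1 - det M2)/(EG - F^2)^2.
M1 = [[-E_qq/2 + F_pq - G_pp/2, E_p/2, F_p - E_q/2], [F_q - G_p/2, E, F], [G_q/2, F, G]] = [[-1, 1/2, 0], [-13/2, 5/4, 0], [0, 0, 169/4]]; det M1 = 169/2
M2 = [[0, E_q/2, G_p/2], [E_q/2, E, F], [G_p/2, F, G]] = [[0, 0, 13/2], [0, 5/4, 0], [13/2, 0, 169/4]]; det M2 = -845/16
det M1 - det M2 = 2197/16; K = 2197/16 / (845/16)^2 = 16/325

Answer: K = 16/325


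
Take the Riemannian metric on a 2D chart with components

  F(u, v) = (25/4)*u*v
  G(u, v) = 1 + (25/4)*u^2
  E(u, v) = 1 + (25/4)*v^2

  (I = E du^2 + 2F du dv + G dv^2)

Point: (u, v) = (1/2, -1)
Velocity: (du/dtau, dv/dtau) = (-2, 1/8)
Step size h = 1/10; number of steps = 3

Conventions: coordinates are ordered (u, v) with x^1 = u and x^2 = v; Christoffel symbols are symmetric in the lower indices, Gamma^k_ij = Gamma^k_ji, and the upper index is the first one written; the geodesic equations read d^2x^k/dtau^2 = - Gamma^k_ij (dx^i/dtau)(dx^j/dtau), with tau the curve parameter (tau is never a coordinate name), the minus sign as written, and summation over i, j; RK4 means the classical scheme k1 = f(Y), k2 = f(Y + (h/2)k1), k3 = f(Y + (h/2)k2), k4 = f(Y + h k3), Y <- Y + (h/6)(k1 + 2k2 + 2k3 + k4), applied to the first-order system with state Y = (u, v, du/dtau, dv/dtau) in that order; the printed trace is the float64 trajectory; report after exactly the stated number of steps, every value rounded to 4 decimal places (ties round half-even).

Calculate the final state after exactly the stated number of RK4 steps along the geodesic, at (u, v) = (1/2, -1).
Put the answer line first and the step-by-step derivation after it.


Answer: u = -0.1206, v = -0.9568, du/dtau = -2.1492, dv/dtau = 0.1505

f(Y) = (du/dtau, dv/dtau, -Gamma^u_ij Y'^i Y'^j, -Gamma^v_ij Y'^i Y'^j) with the Gammas evaluated at the stage position; h = 0.100000; intermediate values shown to 6 dp
step 0: u = 0.5000, v = -1.0000, du/dtau = -2.0000, dv/dtau = 0.1250
step 1:
  k1: at (u, v) = (0.500000, -1.000000), (du/dtau, dv/dtau) = (-2.000000, 0.125000); Gamma_uuu = 0.000000, Gamma_uuv = -0.709220, Gamma_uvv = 0.000000, Gamma_vuu = 0.000000, Gamma_vuv = 0.354610, Gamma_vvv = 0.000000; k1 = (-2.000000, 0.125000, -0.354610, 0.177305)
  k2: at (u, v) = (0.400000, -0.993750), (du/dtau, dv/dtau) = (-2.017730, 0.133865); Gamma_uuu = 0.000000, Gamma_uuv = -0.760016, Gamma_uvv = 0.000000, Gamma_vuu = 0.000000, Gamma_vuv = 0.305918, Gamma_vvv = 0.000000; k2 = (-2.017730, 0.133865, -0.410566, 0.165259)
  k3: at (u, v) = (0.399113, -0.993307), (du/dtau, dv/dtau) = (-2.020528, 0.133263); Gamma_uuu = 0.000000, Gamma_uuv = -0.760601, Gamma_uvv = 0.000000, Gamma_vuu = 0.000000, Gamma_vuv = 0.305612, Gamma_vvv = 0.000000; k3 = (-2.020528, 0.133263, -0.409601, 0.164579)
  k4: at (u, v) = (0.297947, -0.986674), (du/dtau, dv/dtau) = (-2.040960, 0.141458); Gamma_uuu = 0.000000, Gamma_uuv = -0.807229, Gamma_uvv = 0.000000, Gamma_vuu = 0.000000, Gamma_vuv = 0.243760, Gamma_vvv = 0.000000; k4 = (-2.040960, 0.141458, -0.466110, 0.140752)
  Y <- Y + (h/6)(k1 + 2k2 + 2k3 + k4): u = 0.2980, v = -0.9867, du/dtau = -2.0410, dv/dtau = 0.1413
step 2:
  k1: at (u, v) = (0.298042, -0.986655), (du/dtau, dv/dtau) = (-2.041018, 0.141296); Gamma_uuu = 0.000000, Gamma_uuv = -0.807201, Gamma_uvv = 0.000000, Gamma_vuu = 0.000000, Gamma_vuv = 0.243834, Gamma_vvv = 0.000000; k1 = (-2.041018, 0.141296, -0.465572, 0.140637)
  k2: at (u, v) = (0.195991, -0.979590), (du/dtau, dv/dtau) = (-2.064296, 0.148327); Gamma_uuu = 0.000000, Gamma_uuv = -0.845926, Gamma_uvv = 0.000000, Gamma_vuu = 0.000000, Gamma_vuv = 0.169248, Gamma_vvv = 0.000000; k2 = (-2.064296, 0.148327, -0.518031, 0.103645)
  k3: at (u, v) = (0.194827, -0.979238), (du/dtau, dv/dtau) = (-2.066919, 0.146478); Gamma_uuu = 0.000000, Gamma_uuv = -0.846458, Gamma_uvv = 0.000000, Gamma_vuu = 0.000000, Gamma_vuv = 0.168410, Gamma_vvv = 0.000000; k3 = (-2.066919, 0.146478, -0.512544, 0.101975)
  k4: at (u, v) = (0.091350, -0.972007), (du/dtau, dv/dtau) = (-2.092272, 0.151493); Gamma_uuu = 0.000000, Gamma_uuv = -0.873210, Gamma_uvv = 0.000000, Gamma_vuu = 0.000000, Gamma_vuv = 0.082065, Gamma_vvv = 0.000000; k4 = (-2.092272, 0.151493, -0.553553, 0.052023)
  Y <- Y + (h/6)(k1 + 2k2 + 2k3 + k4): u = 0.0914, v = -0.9719, du/dtau = -2.0924, dv/dtau = 0.1514
step 3:
  k1: at (u, v) = (0.091447, -0.971948), (du/dtau, dv/dtau) = (-2.092355, 0.151361); Gamma_uuu = 0.000000, Gamma_uuv = -0.873233, Gamma_uvv = 0.000000, Gamma_vuu = 0.000000, Gamma_vuv = 0.082159, Gamma_vvv = 0.000000; k1 = (-2.092355, 0.151361, -0.553106, 0.052040)
  k2: at (u, v) = (-0.013171, -0.964380), (du/dtau, dv/dtau) = (-2.120011, 0.153963); Gamma_uuu = 0.000000, Gamma_uuv = -0.884588, Gamma_uvv = 0.000000, Gamma_vuu = 0.000000, Gamma_vuv = -0.012081, Gamma_vvv = 0.000000; k2 = (-2.120011, 0.153963, -0.577463, -0.007887)
  k3: at (u, v) = (-0.014554, -0.964250), (du/dtau, dv/dtau) = (-2.121229, 0.150966); Gamma_uuu = 0.000000, Gamma_uuv = -0.884641, Gamma_uvv = 0.000000, Gamma_vuu = 0.000000, Gamma_vuv = -0.013352, Gamma_vvv = 0.000000; k3 = (-2.121229, 0.150966, -0.566584, -0.008552)
  k4: at (u, v) = (-0.120676, -0.956851), (du/dtau, dv/dtau) = (-2.149014, 0.150505); Gamma_uuu = 0.000000, Gamma_uuv = -0.877743, Gamma_uvv = 0.000000, Gamma_vuu = 0.000000, Gamma_vuv = -0.110699, Gamma_vvv = 0.000000; k4 = (-2.149014, 0.150505, -0.567791, -0.071609)
  Y <- Y + (h/6)(k1 + 2k2 + 2k3 + k4): u = -0.1206, v = -0.9568, du/dtau = -2.1492, dv/dtau = 0.1505


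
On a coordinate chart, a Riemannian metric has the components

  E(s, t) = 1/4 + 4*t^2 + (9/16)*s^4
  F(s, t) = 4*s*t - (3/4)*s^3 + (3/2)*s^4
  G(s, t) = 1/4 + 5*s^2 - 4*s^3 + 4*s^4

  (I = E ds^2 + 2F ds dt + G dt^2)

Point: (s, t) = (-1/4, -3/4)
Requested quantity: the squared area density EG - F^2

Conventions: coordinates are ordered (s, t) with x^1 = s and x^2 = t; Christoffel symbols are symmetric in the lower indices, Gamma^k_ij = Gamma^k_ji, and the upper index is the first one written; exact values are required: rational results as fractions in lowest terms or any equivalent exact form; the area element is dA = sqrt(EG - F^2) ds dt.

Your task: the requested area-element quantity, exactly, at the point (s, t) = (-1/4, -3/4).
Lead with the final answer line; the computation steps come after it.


Answer: EG - F^2 = 8305/8192

E = 10249/4096, F = 393/512, G = 41/64; EG - F^2 = 8305/8192


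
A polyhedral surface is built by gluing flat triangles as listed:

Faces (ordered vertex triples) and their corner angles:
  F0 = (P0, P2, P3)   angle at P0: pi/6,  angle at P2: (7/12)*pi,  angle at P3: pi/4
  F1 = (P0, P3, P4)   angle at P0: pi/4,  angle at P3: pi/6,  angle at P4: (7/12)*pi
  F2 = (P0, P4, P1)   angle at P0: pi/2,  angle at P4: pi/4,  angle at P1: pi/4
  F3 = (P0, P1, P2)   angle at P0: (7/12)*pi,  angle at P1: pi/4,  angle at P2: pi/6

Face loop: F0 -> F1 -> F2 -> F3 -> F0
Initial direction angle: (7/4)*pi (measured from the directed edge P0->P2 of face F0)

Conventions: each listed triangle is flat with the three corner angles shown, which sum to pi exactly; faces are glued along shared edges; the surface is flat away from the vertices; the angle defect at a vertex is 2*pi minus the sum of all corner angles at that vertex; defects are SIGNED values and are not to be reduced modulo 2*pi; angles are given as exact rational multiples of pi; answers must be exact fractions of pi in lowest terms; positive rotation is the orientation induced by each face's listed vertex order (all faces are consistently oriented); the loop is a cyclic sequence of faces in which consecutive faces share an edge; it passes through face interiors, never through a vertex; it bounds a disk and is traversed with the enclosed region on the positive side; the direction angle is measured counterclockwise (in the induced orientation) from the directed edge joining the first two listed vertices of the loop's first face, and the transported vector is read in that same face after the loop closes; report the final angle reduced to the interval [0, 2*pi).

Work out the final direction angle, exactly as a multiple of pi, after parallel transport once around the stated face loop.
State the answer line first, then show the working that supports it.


Answer: final direction angle = pi/4

enclosed vertex P0: corner angles sum to (3/2)*pi, defect = 2*pi - (3/2)*pi = pi/2
holonomy = initial angle + sum of enclosed defects (mod 2*pi), positive in the induced orientation
final angle = (7/4)*pi + pi/2 = pi/4 (mod 2*pi)


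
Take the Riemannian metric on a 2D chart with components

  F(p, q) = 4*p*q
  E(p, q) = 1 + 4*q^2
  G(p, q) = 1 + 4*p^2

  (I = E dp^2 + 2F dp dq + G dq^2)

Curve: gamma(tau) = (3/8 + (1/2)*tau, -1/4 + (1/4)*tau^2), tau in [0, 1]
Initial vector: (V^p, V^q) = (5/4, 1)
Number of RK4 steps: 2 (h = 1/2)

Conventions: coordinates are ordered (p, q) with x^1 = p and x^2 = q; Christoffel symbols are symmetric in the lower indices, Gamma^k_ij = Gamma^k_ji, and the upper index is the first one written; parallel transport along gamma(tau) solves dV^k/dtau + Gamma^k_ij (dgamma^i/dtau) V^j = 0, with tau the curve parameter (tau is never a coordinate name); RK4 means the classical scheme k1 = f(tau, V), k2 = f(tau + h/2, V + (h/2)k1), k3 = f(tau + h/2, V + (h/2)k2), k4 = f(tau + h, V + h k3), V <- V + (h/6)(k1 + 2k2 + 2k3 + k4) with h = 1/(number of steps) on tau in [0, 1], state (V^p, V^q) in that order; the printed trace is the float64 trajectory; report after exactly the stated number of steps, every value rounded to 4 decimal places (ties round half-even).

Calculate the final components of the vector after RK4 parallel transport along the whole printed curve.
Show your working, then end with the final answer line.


gamma'(tau) = (1/2, (1/2)*tau); f(tau, V)^k = -Gamma^k_ij(gamma(tau)) gamma'^i(tau) V^j; h = 1/2; intermediate values shown to 6 dp
curve data and Christoffel symbols at the stage parameters:
  tau = 0.000000: gamma = (0.375000, -0.250000), gamma' = (0.500000, 0.000000); Gamma_ppp = 0.000000, Gamma_ppq = -0.551724, Gamma_pqq = 0.000000, Gamma_qpp = 0.000000, Gamma_qpq = 0.827586, Gamma_qqq = 0.000000
  tau = 0.250000: gamma = (0.500000, -0.234375), gamma' = (0.500000, 0.125000); Gamma_ppp = 0.000000, Gamma_ppq = -0.422349, Gamma_pqq = 0.000000, Gamma_qpp = 0.000000, Gamma_qpq = 0.901012, Gamma_qqq = 0.000000
  tau = 0.500000: gamma = (0.625000, -0.187500), gamma' = (0.500000, 0.250000); Gamma_ppp = 0.000000, Gamma_ppq = -0.277457, Gamma_pqq = 0.000000, Gamma_qpp = 0.000000, Gamma_qpq = 0.924855, Gamma_qqq = 0.000000
  tau = 0.750000: gamma = (0.750000, -0.109375), gamma' = (0.500000, 0.375000); Gamma_ppp = 0.000000, Gamma_ppq = -0.132662, Gamma_pqq = 0.000000, Gamma_qpp = 0.000000, Gamma_qpq = 0.909683, Gamma_qqq = 0.000000
  tau = 1.000000: gamma = (0.875000, 0.000000), gamma' = (0.500000, 0.500000); Gamma_ppp = 0.000000, Gamma_ppq = 0.000000, Gamma_pqq = 0.000000, Gamma_qpp = 0.000000, Gamma_qpq = 0.861538, Gamma_qqq = 0.000000
step 0: V^p = 1.2500, V^q = 1.0000
step 1: k1 = (0.275862, -0.413793), k2 = (0.258962, -0.552452), k3 = (0.251419, -0.536360), k4 = (0.196949, -0.656497); V <- V + (h/6)(k1 + 2k2 + 2k3 + k4): V^p = 1.3745, V^q = 0.7293
step 2: k1 = (0.196519, -0.655063), k2 = (0.108337, -0.742879), k3 = (0.105784, -0.725373), k4 = (0.000000, -0.772804); V <- V + (h/6)(k1 + 2k2 + 2k3 + k4): V^p = 1.4265, V^q = 0.3656

Answer: V^p = 1.4265, V^q = 0.3656
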